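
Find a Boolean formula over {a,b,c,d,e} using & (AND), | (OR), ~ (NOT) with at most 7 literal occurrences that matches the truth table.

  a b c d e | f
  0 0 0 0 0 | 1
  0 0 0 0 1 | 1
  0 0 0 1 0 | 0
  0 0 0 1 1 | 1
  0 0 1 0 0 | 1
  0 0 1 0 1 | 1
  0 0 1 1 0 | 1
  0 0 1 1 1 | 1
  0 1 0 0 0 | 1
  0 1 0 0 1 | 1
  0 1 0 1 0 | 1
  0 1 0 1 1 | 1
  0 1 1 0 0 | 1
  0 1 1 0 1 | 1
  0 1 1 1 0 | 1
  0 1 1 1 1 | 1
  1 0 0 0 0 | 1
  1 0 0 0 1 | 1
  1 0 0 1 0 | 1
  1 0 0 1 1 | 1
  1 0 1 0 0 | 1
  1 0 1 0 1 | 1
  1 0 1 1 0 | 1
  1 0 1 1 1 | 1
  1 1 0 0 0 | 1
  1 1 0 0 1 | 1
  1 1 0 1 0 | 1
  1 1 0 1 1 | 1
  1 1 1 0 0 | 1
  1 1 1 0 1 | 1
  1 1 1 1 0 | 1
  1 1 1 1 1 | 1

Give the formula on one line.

  ~b = 11111111000000001111111100000000
  ~d = 11001100110011001100110011001100
  (~b | ~d) = 11111111110011001111111111001100
  (a & (~b | ~d)) = 00000000000000001111111111001100
  ((a & (~b | ~d)) | e) = 01010101010101011111111111011101
  (b | c) = 00001111111111110000111111111111
  (~d | (b | c)) = 11001111111111111100111111111111
  (((a & (~b | ~d)) | e) | (~d | (b | c))) = 11011111111111111111111111111111

(((a & (~b | ~d)) | e) | (~d | (b | c)))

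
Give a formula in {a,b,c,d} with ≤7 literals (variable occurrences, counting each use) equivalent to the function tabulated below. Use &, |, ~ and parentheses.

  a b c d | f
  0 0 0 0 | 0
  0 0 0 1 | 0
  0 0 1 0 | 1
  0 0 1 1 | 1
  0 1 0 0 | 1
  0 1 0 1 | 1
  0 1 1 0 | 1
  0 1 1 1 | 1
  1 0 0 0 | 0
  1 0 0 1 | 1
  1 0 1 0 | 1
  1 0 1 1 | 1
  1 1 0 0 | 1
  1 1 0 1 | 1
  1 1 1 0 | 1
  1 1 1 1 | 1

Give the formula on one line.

(b | (c | (d & a)))

  (d & a) = 0000000001010101
  (c | (d & a)) = 0011001101110111
  (b | (c | (d & a))) = 0011111101111111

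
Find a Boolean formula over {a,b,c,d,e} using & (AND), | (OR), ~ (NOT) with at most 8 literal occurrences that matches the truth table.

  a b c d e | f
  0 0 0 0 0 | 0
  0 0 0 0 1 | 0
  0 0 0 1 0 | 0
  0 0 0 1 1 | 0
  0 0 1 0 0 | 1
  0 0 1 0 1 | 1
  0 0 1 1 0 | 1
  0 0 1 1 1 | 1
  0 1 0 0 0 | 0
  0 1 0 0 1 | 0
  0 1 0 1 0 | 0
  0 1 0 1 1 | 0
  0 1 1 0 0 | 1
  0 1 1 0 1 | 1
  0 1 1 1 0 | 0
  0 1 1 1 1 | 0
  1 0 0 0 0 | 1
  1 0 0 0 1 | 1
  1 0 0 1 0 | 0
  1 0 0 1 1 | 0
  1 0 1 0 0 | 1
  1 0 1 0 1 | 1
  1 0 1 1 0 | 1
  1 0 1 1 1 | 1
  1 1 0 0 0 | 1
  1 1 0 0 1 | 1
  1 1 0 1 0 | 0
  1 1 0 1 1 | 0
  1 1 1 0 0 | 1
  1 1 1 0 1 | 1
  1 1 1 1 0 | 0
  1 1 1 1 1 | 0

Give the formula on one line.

(((a & (b | ~d)) | c) & ((~b & c) | ~d))

  ~d = 11001100110011001100110011001100
  (b | ~d) = 11001100111111111100110011111111
  (a & (b | ~d)) = 00000000000000001100110011111111
  ((a & (b | ~d)) | c) = 00001111000011111100111111111111
  ~b = 11111111000000001111111100000000
  (~b & c) = 00001111000000000000111100000000
  ((~b & c) | ~d) = 11001111110011001100111111001100
  (((a & (b | ~d)) | c) & ((~b & c) | ~d)) = 00001111000011001100111111001100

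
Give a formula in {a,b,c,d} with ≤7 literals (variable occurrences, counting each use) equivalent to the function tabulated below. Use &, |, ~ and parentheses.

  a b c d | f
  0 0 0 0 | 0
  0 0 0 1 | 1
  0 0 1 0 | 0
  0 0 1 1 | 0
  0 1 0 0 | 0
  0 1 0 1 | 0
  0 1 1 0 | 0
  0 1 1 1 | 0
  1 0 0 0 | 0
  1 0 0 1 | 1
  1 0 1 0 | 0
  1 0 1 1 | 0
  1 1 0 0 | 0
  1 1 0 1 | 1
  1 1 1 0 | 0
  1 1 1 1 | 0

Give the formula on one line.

((a | ~b) & (~c & ((~b | ~c) & d)))

  ~b = 1111000011110000
  (a | ~b) = 1111000011111111
  ~c = 1100110011001100
  (~b | ~c) = 1111110011111100
  ((~b | ~c) & d) = 0101010001010100
  (~c & ((~b | ~c) & d)) = 0100010001000100
  ((a | ~b) & (~c & ((~b | ~c) & d))) = 0100000001000100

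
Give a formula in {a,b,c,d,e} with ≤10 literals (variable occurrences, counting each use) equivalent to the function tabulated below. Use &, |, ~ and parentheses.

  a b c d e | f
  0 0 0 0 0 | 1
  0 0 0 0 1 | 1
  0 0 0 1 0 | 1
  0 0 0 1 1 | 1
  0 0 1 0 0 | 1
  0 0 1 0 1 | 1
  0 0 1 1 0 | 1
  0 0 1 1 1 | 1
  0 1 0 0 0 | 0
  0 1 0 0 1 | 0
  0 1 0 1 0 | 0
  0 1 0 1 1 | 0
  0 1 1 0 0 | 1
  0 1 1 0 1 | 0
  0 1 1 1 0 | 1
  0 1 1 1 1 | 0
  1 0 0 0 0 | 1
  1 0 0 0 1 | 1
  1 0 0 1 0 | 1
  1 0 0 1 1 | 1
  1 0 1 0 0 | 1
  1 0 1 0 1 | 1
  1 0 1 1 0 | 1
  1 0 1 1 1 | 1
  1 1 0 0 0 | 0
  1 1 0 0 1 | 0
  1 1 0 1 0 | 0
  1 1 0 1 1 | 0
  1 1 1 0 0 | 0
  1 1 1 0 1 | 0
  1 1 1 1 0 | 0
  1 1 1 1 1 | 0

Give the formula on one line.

  ~b = 11111111000000001111111100000000
  ~a = 11111111111111110000000000000000
  ~e = 10101010101010101010101010101010
  (~a & ~e) = 10101010101010100000000000000000
  (c | b) = 00001111111111110000111111111111
  ((c | b) & ~e) = 00001010101010100000101010101010
  (c & ((c | b) & ~e)) = 00001010000010100000101000001010
  ((~a & ~e) & (c & ((c | b) & ~e))) = 00001010000010100000000000000000
  (~b | ((~a & ~e) & (c & ((c | b) & ~e)))) = 11111111000010101111111100000000

(~b | ((~a & ~e) & (c & ((c | b) & ~e))))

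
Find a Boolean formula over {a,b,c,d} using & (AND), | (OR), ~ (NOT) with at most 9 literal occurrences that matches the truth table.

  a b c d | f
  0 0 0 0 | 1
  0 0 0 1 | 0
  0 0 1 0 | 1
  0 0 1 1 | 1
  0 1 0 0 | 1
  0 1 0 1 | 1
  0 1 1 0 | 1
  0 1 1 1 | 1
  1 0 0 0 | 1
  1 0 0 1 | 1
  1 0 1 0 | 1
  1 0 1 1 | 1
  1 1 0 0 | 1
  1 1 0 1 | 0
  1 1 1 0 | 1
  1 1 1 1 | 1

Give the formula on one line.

  ~a = 1111111100000000
  ~c = 1100110011001100
  ~d = 1010101010101010
  (~c & ~d) = 1000100010001000
  (~a | (~c & ~d)) = 1111111110001000
  (b & (~a | (~c & ~d))) = 0000111100001000
  ((b & (~a | (~c & ~d))) | ~d) = 1010111110101010
  ~b = 1111000011110000
  (a & ~b) = 0000000011110000
  ((a & ~b) | c) = 0011001111110011
  (((b & (~a | (~c & ~d))) | ~d) | ((a & ~b) | c)) = 1011111111111011

(((b & (~a | (~c & ~d))) | ~d) | ((a & ~b) | c))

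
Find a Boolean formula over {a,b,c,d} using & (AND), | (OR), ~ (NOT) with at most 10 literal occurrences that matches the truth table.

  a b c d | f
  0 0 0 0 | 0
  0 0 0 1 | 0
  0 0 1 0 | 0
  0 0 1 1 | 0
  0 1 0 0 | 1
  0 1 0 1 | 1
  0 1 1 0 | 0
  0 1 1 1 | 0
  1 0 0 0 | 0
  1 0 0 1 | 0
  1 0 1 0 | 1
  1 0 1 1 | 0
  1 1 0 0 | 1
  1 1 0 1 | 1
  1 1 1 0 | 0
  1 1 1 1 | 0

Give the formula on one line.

((c | b) & (((~b & ((~c | a) | d)) & ~d) | ~c))

  (c | b) = 0011111100111111
  ~b = 1111000011110000
  ~c = 1100110011001100
  (~c | a) = 1100110011111111
  ((~c | a) | d) = 1101110111111111
  (~b & ((~c | a) | d)) = 1101000011110000
  ~d = 1010101010101010
  ((~b & ((~c | a) | d)) & ~d) = 1000000010100000
  (((~b & ((~c | a) | d)) & ~d) | ~c) = 1100110011101100
  ((c | b) & (((~b & ((~c | a) | d)) & ~d) | ~c)) = 0000110000101100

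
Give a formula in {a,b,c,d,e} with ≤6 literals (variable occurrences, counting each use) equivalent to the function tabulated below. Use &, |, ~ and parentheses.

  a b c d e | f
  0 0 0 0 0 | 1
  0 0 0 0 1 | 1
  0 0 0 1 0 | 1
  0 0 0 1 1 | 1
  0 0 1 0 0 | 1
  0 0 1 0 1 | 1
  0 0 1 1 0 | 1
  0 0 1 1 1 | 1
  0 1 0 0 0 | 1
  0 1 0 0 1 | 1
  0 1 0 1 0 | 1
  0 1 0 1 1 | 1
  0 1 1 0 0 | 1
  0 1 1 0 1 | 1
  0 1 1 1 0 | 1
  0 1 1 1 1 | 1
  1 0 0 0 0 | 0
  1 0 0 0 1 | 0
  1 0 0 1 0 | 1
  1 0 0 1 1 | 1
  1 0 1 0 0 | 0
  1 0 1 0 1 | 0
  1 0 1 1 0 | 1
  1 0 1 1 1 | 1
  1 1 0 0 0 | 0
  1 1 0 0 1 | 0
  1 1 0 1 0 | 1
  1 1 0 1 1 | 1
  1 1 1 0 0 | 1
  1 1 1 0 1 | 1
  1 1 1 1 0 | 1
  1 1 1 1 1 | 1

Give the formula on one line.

(d | (((~d | ~e) & (c & b)) | ~a))

  ~d = 11001100110011001100110011001100
  ~e = 10101010101010101010101010101010
  (~d | ~e) = 11101110111011101110111011101110
  (c & b) = 00000000000011110000000000001111
  ((~d | ~e) & (c & b)) = 00000000000011100000000000001110
  ~a = 11111111111111110000000000000000
  (((~d | ~e) & (c & b)) | ~a) = 11111111111111110000000000001110
  (d | (((~d | ~e) & (c & b)) | ~a)) = 11111111111111110011001100111111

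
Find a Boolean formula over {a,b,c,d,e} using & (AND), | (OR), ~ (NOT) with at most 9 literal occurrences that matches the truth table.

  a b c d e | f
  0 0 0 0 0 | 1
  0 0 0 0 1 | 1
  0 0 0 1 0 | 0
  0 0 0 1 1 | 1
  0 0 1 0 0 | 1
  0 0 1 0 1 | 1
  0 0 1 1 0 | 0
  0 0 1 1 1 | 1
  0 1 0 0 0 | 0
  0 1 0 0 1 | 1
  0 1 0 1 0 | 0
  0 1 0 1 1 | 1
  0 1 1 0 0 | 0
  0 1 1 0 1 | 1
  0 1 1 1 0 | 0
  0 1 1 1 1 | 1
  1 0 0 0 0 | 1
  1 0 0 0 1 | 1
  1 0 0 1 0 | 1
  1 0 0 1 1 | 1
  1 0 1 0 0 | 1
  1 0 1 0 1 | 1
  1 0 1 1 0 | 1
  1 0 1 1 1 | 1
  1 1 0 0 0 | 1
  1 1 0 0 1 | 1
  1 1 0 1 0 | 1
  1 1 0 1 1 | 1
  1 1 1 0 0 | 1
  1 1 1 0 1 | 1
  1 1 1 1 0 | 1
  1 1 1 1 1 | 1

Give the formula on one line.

((((((~e & c) | (d | ~a)) & ~d) & ~b) | e) | a)

  ~e = 10101010101010101010101010101010
  (~e & c) = 00001010000010100000101000001010
  ~a = 11111111111111110000000000000000
  (d | ~a) = 11111111111111110011001100110011
  ((~e & c) | (d | ~a)) = 11111111111111110011101100111011
  ~d = 11001100110011001100110011001100
  (((~e & c) | (d | ~a)) & ~d) = 11001100110011000000100000001000
  ~b = 11111111000000001111111100000000
  ((((~e & c) | (d | ~a)) & ~d) & ~b) = 11001100000000000000100000000000
  (((((~e & c) | (d | ~a)) & ~d) & ~b) | e) = 11011101010101010101110101010101
  ((((((~e & c) | (d | ~a)) & ~d) & ~b) | e) | a) = 11011101010101011111111111111111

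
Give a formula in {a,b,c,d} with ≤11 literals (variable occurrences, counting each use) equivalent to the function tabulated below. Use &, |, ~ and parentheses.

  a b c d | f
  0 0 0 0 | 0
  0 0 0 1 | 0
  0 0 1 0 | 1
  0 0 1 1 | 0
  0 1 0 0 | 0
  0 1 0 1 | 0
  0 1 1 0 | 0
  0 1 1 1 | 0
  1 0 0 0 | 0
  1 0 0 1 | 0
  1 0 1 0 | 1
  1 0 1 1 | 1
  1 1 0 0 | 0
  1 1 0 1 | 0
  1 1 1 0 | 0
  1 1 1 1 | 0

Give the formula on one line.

  ~a = 1111111100000000
  (c | d) = 0111011101110111
  (~a | (c | d)) = 1111111101110111
  ((~a | (c | d)) & a) = 0000000001110111
  ~d = 1010101010101010
  ~b = 1111000011110000
  (~d & ~b) = 1010000010100000
  (((~a | (c | d)) & a) | (~d & ~b)) = 1010000011110111
  (~b & c) = 0011000000110000
  ((((~a | (c | d)) & a) | (~d & ~b)) & (~b & c)) = 0010000000110000

((((~a | (c | d)) & a) | (~d & ~b)) & (~b & c))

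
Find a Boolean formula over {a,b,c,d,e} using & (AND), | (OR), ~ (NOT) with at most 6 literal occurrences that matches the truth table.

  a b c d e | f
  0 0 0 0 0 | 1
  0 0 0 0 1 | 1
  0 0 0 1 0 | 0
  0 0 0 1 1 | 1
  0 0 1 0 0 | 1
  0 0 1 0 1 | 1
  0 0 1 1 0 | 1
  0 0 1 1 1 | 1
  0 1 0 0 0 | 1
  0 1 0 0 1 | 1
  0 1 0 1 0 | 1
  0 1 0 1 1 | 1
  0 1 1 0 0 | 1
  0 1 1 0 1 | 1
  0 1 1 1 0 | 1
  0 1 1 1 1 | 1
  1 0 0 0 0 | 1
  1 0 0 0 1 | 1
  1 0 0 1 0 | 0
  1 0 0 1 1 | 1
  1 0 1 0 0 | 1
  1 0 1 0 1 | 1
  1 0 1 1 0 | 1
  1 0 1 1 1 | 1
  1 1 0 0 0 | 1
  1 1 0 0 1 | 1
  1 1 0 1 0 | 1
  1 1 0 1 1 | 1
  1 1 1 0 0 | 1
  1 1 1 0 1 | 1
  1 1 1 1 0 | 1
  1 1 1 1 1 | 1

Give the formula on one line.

((b & ~e) | (c | (~d | e)))

  ~e = 10101010101010101010101010101010
  (b & ~e) = 00000000101010100000000010101010
  ~d = 11001100110011001100110011001100
  (~d | e) = 11011101110111011101110111011101
  (c | (~d | e)) = 11011111110111111101111111011111
  ((b & ~e) | (c | (~d | e))) = 11011111111111111101111111111111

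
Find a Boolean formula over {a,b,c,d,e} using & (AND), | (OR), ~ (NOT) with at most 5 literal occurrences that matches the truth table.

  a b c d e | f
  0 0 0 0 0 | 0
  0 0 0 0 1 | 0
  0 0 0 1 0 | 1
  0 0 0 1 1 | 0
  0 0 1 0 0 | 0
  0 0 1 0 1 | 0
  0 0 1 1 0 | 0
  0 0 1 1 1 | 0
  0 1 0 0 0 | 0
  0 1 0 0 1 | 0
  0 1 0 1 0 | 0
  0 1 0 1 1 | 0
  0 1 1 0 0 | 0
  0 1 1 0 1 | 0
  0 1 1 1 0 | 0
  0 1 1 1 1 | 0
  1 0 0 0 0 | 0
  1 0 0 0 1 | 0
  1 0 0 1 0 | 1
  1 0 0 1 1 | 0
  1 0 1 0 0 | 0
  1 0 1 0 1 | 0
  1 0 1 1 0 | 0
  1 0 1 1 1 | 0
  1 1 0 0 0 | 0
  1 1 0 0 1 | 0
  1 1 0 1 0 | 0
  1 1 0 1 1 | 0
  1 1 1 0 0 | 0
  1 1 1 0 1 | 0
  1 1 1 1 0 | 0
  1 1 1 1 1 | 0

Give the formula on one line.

  ~b = 11111111000000001111111100000000
  ~e = 10101010101010101010101010101010
  (~b & ~e) = 10101010000000001010101000000000
  ~c = 11110000111100001111000011110000
  (d | c) = 00111111001111110011111100111111
  (~c & (d | c)) = 00110000001100000011000000110000
  ((~b & ~e) & (~c & (d | c))) = 00100000000000000010000000000000

((~b & ~e) & (~c & (d | c)))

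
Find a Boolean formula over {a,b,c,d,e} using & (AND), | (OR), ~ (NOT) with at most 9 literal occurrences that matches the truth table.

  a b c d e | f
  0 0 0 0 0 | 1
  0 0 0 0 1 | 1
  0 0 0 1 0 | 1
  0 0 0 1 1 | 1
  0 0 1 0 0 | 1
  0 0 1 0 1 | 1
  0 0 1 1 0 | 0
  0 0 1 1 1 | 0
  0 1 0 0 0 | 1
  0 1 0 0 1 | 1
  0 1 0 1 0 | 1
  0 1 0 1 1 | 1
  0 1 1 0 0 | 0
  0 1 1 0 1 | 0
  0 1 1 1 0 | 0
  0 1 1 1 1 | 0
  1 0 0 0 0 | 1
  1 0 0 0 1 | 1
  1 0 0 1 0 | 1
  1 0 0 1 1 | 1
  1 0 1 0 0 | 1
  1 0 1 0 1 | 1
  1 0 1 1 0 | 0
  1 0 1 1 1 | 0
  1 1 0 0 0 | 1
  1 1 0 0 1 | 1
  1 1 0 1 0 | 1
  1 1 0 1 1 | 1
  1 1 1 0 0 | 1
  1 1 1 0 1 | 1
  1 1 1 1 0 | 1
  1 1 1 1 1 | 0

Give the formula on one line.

  ~b = 11111111000000001111111100000000
  ~c = 11110000111100001111000011110000
  (a | ~c) = 11110000111100001111111111111111
  (~b | (a | ~c)) = 11111111111100001111111111111111
  ~e = 10101010101010101010101010101010
  (b & ~e) = 00000000101010100000000010101010
  ~d = 11001100110011001100110011001100
  (~d | ~c) = 11111100111111001111110011111100
  ((b & ~e) | (~d | ~c)) = 11111100111111101111110011111110
  ((~b | (a | ~c)) & ((b & ~e) | (~d | ~c))) = 11111100111100001111110011111110

((~b | (a | ~c)) & ((b & ~e) | (~d | ~c)))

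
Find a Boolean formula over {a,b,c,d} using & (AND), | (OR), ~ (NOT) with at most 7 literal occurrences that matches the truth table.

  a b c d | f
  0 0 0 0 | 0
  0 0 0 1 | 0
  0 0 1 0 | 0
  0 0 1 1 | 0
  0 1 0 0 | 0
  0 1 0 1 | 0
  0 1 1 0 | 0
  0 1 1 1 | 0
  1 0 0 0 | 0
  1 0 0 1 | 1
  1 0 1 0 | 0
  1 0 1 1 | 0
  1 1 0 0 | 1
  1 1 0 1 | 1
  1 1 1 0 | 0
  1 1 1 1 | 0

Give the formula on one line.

  (b | c) = 0011111100111111
  ((b | c) | d) = 0111111101111111
  ~c = 1100110011001100
  (~c & a) = 0000000011001100
  (((b | c) | d) & (~c & a)) = 0000000001001100

(((b | c) | d) & (~c & a))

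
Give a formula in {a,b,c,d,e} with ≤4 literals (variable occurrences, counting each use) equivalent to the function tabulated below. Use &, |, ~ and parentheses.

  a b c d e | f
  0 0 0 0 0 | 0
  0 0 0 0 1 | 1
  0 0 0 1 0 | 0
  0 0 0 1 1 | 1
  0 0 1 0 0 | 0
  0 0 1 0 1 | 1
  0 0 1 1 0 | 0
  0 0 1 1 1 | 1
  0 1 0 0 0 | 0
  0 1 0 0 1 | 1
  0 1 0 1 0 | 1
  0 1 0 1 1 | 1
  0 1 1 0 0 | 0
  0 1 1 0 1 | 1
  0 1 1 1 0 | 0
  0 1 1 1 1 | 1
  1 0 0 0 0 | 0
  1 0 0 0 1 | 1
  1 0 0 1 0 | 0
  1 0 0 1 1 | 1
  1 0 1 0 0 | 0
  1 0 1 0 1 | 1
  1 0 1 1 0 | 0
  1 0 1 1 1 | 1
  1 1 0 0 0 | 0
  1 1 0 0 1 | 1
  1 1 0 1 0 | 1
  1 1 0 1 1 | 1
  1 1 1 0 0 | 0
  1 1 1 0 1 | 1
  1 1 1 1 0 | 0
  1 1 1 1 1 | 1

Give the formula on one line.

(e | ((d & ~c) & b))

  ~c = 11110000111100001111000011110000
  (d & ~c) = 00110000001100000011000000110000
  ((d & ~c) & b) = 00000000001100000000000000110000
  (e | ((d & ~c) & b)) = 01010101011101010101010101110101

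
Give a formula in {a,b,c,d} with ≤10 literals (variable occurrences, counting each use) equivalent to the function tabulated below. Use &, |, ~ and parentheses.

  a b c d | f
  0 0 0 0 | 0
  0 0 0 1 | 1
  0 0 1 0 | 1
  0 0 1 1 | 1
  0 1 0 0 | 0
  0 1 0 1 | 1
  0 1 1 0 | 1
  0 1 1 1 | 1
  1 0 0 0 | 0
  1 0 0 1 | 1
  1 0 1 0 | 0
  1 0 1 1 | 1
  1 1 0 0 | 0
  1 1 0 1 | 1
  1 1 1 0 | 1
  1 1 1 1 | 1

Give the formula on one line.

((d | (~a & c)) | (b & (c | (~b & (~c & (d | b))))))

  ~a = 1111111100000000
  (~a & c) = 0011001100000000
  (d | (~a & c)) = 0111011101010101
  ~b = 1111000011110000
  ~c = 1100110011001100
  (d | b) = 0101111101011111
  (~c & (d | b)) = 0100110001001100
  (~b & (~c & (d | b))) = 0100000001000000
  (c | (~b & (~c & (d | b)))) = 0111001101110011
  (b & (c | (~b & (~c & (d | b))))) = 0000001100000011
  ((d | (~a & c)) | (b & (c | (~b & (~c & (d | b)))))) = 0111011101010111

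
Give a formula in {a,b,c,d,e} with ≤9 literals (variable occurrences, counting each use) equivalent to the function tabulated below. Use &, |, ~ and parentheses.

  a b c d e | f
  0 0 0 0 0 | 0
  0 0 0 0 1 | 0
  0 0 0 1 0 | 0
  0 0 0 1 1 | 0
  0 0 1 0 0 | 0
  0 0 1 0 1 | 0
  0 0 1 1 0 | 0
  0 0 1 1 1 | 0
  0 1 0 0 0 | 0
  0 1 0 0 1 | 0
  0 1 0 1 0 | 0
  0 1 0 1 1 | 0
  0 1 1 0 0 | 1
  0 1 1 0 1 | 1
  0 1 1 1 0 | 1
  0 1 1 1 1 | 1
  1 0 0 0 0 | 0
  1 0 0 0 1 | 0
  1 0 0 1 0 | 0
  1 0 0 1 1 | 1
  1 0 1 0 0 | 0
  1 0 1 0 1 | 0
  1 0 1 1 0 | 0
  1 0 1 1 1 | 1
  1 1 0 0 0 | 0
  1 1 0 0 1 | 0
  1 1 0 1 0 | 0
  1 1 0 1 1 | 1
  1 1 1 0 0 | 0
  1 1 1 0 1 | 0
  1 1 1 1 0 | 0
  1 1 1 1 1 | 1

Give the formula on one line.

((a & (d & e)) | ((~a & c) & (b | a)))

  (d & e) = 00010001000100010001000100010001
  (a & (d & e)) = 00000000000000000001000100010001
  ~a = 11111111111111110000000000000000
  (~a & c) = 00001111000011110000000000000000
  (b | a) = 00000000111111111111111111111111
  ((~a & c) & (b | a)) = 00000000000011110000000000000000
  ((a & (d & e)) | ((~a & c) & (b | a))) = 00000000000011110001000100010001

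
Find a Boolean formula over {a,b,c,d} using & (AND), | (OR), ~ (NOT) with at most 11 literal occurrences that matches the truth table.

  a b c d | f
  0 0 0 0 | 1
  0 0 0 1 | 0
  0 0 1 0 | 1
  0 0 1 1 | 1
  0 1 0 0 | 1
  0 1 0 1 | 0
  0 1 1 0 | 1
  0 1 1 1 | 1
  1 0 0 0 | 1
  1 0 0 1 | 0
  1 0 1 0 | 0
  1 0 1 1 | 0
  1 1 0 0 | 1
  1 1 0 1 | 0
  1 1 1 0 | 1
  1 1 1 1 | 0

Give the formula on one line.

  ~a = 1111111100000000
  (~a & c) = 0011001100000000
  ~d = 1010101010101010
  (b & a) = 0000000000001111
  ((b & a) & c) = 0000000000000011
  ~c = 1100110011001100
  (~c | d) = 1101110111011101
  (((b & a) & c) | (~c | d)) = 1101110111011111
  (~d & (((b & a) & c) | (~c | d))) = 1000100010001010
  ((~a & c) | (~d & (((b & a) & c) | (~c | d)))) = 1011101110001010

((~a & c) | (~d & (((b & a) & c) | (~c | d))))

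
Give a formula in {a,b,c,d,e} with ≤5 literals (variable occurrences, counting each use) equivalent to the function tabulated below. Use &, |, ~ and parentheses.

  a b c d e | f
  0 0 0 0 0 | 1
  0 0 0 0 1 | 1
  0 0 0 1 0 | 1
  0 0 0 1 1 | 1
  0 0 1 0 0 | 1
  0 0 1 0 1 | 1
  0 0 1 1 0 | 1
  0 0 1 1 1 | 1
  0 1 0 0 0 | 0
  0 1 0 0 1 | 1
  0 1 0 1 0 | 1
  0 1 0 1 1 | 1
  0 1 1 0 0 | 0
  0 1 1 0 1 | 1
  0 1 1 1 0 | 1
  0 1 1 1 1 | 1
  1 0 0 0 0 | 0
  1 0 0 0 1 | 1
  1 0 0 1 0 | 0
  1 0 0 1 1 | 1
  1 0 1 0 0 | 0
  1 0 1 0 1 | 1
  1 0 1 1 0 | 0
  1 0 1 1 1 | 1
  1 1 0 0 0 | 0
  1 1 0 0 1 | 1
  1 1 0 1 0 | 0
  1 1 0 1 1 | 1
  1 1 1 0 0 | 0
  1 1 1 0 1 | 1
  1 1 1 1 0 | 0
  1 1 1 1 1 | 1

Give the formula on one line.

((~a & (~b | d)) | e)

  ~a = 11111111111111110000000000000000
  ~b = 11111111000000001111111100000000
  (~b | d) = 11111111001100111111111100110011
  (~a & (~b | d)) = 11111111001100110000000000000000
  ((~a & (~b | d)) | e) = 11111111011101110101010101010101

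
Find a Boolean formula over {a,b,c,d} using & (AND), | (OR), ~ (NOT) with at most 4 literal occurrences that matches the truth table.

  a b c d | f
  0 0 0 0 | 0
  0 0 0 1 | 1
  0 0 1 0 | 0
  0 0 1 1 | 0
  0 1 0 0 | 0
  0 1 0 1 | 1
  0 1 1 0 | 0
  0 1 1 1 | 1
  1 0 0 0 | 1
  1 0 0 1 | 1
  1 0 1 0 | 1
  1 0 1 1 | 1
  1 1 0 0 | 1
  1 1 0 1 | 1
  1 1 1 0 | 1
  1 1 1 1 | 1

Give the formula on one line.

(a | ((b | ~c) & d))

  ~c = 1100110011001100
  (b | ~c) = 1100111111001111
  ((b | ~c) & d) = 0100010101000101
  (a | ((b | ~c) & d)) = 0100010111111111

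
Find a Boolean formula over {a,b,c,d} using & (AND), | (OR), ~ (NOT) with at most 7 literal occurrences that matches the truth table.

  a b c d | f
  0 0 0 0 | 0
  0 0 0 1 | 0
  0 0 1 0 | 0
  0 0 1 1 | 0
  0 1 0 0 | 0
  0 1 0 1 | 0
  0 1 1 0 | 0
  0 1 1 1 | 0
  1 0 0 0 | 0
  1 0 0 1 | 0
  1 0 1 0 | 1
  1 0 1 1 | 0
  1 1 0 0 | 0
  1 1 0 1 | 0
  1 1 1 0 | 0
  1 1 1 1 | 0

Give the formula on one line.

((~b & (a | d)) & (((b & a) | c) & ~d))

  ~b = 1111000011110000
  (a | d) = 0101010111111111
  (~b & (a | d)) = 0101000011110000
  (b & a) = 0000000000001111
  ((b & a) | c) = 0011001100111111
  ~d = 1010101010101010
  (((b & a) | c) & ~d) = 0010001000101010
  ((~b & (a | d)) & (((b & a) | c) & ~d)) = 0000000000100000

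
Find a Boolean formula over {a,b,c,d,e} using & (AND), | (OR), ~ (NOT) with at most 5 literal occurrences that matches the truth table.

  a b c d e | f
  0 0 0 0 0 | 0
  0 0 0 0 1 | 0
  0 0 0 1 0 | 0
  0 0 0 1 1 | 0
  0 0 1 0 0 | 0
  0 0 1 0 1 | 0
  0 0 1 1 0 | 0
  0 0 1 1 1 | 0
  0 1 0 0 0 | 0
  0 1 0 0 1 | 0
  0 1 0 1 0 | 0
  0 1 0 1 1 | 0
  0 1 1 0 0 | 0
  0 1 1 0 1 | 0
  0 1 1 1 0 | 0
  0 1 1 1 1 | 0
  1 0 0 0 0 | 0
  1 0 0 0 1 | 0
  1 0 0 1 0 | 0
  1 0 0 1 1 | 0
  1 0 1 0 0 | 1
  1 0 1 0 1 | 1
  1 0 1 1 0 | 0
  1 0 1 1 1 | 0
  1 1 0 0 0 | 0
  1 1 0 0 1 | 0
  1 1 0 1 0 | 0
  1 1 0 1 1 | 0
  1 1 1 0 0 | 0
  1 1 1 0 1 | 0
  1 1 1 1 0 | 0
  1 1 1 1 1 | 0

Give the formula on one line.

((~b & a) & (c & ~d))

  ~b = 11111111000000001111111100000000
  (~b & a) = 00000000000000001111111100000000
  ~d = 11001100110011001100110011001100
  (c & ~d) = 00001100000011000000110000001100
  ((~b & a) & (c & ~d)) = 00000000000000000000110000000000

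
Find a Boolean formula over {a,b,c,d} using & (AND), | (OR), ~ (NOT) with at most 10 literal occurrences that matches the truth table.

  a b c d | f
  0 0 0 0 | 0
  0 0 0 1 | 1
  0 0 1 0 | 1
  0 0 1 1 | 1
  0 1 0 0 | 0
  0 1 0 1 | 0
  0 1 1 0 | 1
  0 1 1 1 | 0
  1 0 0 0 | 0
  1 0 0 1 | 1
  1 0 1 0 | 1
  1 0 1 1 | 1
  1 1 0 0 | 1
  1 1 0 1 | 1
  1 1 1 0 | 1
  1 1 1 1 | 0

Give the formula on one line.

  ~d = 1010101010101010
  (~d & c) = 0010001000100010
  (b & a) = 0000000000001111
  ~c = 1100110011001100
  (a & ~c) = 0000000011001100
  ((b & a) & (a & ~c)) = 0000000000001100
  ((~d & c) | ((b & a) & (a & ~c))) = 0010001000101110
  ~b = 1111000011110000
  (d & ~b) = 0101000001010000
  (((~d & c) | ((b & a) & (a & ~c))) | (d & ~b)) = 0111001001111110

(((~d & c) | ((b & a) & (a & ~c))) | (d & ~b))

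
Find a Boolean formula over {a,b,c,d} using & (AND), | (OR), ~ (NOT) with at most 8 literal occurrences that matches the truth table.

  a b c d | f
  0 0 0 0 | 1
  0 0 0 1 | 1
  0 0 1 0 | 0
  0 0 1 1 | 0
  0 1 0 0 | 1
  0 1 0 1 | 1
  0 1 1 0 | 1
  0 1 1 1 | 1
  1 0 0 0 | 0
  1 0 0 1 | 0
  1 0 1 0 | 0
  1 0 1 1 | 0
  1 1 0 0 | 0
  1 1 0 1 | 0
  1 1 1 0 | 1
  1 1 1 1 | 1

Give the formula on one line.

(((~b & ~a) | (c | (~a & b))) & (~c | b))

  ~b = 1111000011110000
  ~a = 1111111100000000
  (~b & ~a) = 1111000000000000
  (~a & b) = 0000111100000000
  (c | (~a & b)) = 0011111100110011
  ((~b & ~a) | (c | (~a & b))) = 1111111100110011
  ~c = 1100110011001100
  (~c | b) = 1100111111001111
  (((~b & ~a) | (c | (~a & b))) & (~c | b)) = 1100111100000011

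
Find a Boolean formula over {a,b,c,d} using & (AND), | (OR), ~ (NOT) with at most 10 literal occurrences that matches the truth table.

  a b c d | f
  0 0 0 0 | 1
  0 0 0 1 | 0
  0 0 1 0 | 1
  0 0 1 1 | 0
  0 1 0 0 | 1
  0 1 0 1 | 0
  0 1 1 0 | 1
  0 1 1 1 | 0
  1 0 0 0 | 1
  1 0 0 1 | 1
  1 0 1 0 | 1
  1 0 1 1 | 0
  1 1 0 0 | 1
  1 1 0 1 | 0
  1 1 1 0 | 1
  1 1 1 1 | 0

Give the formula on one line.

(~d | ((c | ~b) & ((a | (b & d)) & (~c | ~d))))

  ~d = 1010101010101010
  ~b = 1111000011110000
  (c | ~b) = 1111001111110011
  (b & d) = 0000010100000101
  (a | (b & d)) = 0000010111111111
  ~c = 1100110011001100
  (~c | ~d) = 1110111011101110
  ((a | (b & d)) & (~c | ~d)) = 0000010011101110
  ((c | ~b) & ((a | (b & d)) & (~c | ~d))) = 0000000011100010
  (~d | ((c | ~b) & ((a | (b & d)) & (~c | ~d)))) = 1010101011101010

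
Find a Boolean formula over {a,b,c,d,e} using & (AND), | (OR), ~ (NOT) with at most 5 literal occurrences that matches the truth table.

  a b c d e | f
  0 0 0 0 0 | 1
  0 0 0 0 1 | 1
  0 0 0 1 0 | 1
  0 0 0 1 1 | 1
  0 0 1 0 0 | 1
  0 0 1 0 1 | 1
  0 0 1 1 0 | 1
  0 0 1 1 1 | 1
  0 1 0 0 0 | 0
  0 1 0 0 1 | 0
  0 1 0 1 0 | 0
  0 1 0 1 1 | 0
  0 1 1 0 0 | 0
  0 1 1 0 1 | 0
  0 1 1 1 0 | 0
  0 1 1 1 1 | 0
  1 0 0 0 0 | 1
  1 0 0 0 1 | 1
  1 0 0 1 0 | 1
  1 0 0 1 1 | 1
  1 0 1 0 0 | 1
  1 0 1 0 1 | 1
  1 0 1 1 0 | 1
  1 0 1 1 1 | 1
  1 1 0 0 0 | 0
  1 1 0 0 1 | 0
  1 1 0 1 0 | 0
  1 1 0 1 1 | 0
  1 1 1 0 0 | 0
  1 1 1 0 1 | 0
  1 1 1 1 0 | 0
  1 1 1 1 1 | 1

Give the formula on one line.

  ~b = 11111111000000001111111100000000
  (c & a) = 00000000000000000000111100001111
  (e & d) = 00010001000100010001000100010001
  ((c & a) & (e & d)) = 00000000000000000000000100000001
  (~b | ((c & a) & (e & d))) = 11111111000000001111111100000001

(~b | ((c & a) & (e & d)))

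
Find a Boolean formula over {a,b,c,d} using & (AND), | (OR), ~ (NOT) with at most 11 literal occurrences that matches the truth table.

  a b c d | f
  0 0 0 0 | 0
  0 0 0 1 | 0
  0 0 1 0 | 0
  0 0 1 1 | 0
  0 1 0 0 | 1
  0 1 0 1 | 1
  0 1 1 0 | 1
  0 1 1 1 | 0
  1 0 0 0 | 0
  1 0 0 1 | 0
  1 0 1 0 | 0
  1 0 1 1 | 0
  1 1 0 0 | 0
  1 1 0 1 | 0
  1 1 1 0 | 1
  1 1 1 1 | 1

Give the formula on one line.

  ~d = 1010101010101010
  (d & b) = 0000010100000101
  ~c = 1100110011001100
  ((d & b) & ~c) = 0000010000000100
  (((d & b) & ~c) | a) = 0000010011111111
  (~d | (((d & b) & ~c) | a)) = 1010111011111111
  (b & (~d | (((d & b) & ~c) | a))) = 0000111000001111
  ~a = 1111111100000000
  (a & c) = 0000000000110011
  (~a | (a & c)) = 1111111100110011
  ((b & (~d | (((d & b) & ~c) | a))) & (~a | (a & c))) = 0000111000000011

((b & (~d | (((d & b) & ~c) | a))) & (~a | (a & c)))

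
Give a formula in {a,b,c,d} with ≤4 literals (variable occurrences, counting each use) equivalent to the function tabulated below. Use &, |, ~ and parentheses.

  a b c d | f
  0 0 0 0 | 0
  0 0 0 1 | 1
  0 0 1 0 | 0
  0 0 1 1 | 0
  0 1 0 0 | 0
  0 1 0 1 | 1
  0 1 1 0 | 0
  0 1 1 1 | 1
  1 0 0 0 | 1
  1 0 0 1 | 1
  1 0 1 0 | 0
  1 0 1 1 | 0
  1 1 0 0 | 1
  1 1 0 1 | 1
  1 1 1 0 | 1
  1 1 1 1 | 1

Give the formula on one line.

((~c | b) & (d | a))

  ~c = 1100110011001100
  (~c | b) = 1100111111001111
  (d | a) = 0101010111111111
  ((~c | b) & (d | a)) = 0100010111001111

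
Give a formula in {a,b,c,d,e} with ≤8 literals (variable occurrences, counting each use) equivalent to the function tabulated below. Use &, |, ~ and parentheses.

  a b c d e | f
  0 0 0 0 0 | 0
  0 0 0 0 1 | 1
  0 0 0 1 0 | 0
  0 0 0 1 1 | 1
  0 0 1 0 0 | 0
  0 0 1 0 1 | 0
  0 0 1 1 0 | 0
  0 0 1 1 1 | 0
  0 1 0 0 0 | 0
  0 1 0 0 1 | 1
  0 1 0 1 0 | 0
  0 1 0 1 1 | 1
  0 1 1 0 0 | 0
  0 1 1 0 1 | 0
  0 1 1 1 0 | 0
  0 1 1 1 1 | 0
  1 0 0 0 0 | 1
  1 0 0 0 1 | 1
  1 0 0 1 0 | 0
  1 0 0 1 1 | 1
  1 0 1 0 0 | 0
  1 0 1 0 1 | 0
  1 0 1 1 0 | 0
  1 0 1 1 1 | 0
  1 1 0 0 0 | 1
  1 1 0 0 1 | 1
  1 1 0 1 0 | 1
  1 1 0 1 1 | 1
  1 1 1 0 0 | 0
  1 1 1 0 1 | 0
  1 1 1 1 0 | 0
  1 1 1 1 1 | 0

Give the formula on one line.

  ~c = 11110000111100001111000011110000
  ~d = 11001100110011001100110011001100
  (c | ~d) = 11001111110011111100111111001111
  ((c | ~d) | b) = 11001111111111111100111111111111
  (a & ((c | ~d) | b)) = 00000000000000001100111111111111
  (e | (a & ((c | ~d) | b))) = 01010101010101011101111111111111
  (~c & (e | (a & ((c | ~d) | b)))) = 01010000010100001101000011110000

(~c & (e | (a & ((c | ~d) | b))))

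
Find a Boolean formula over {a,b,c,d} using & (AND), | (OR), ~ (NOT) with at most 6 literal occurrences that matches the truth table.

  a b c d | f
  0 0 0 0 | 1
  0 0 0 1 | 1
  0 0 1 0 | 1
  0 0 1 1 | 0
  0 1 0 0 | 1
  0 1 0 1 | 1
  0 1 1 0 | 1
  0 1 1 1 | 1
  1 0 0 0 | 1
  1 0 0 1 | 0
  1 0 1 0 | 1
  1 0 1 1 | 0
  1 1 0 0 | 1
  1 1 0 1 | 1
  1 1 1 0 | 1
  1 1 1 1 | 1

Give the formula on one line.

  ~c = 1100110011001100
  ~a = 1111111100000000
  (~c & ~a) = 1100110000000000
  ~b = 1111000011110000
  ((~c & ~a) & ~b) = 1100000000000000
  (((~c & ~a) & ~b) | b) = 1100111100001111
  ~d = 1010101010101010
  ((((~c & ~a) & ~b) | b) | ~d) = 1110111110101111

((((~c & ~a) & ~b) | b) | ~d)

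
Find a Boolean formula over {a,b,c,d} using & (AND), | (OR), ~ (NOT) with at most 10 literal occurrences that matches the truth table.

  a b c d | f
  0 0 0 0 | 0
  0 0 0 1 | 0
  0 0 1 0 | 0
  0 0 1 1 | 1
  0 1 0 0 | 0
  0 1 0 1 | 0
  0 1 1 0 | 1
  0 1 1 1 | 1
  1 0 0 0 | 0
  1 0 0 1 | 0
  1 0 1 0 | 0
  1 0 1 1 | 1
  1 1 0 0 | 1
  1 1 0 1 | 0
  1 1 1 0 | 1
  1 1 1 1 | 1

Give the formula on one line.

  ~d = 1010101010101010
  (a & ~d) = 0000000010101010
  (c & b) = 0000001100000011
  ((c & b) & a) = 0000000000000011
  ((a & ~d) | ((c & b) & a)) = 0000000010101011
  (c | ((a & ~d) | ((c & b) & a))) = 0011001110111011
  (b | d) = 0101111101011111
  ((c | ((a & ~d) | ((c & b) & a))) & (b | d)) = 0001001100011011

((c | ((a & ~d) | ((c & b) & a))) & (b | d))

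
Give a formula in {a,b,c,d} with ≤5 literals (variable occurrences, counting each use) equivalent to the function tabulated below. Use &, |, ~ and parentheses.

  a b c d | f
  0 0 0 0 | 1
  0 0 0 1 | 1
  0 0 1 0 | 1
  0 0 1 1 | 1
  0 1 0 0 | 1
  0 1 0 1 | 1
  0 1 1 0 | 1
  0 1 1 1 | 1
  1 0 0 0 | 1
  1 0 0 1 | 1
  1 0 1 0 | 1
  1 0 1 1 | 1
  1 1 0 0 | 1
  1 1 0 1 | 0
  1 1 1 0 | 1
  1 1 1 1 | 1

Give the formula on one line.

((c | ~d) | (~a | (~b | c)))

  ~d = 1010101010101010
  (c | ~d) = 1011101110111011
  ~a = 1111111100000000
  ~b = 1111000011110000
  (~b | c) = 1111001111110011
  (~a | (~b | c)) = 1111111111110011
  ((c | ~d) | (~a | (~b | c))) = 1111111111111011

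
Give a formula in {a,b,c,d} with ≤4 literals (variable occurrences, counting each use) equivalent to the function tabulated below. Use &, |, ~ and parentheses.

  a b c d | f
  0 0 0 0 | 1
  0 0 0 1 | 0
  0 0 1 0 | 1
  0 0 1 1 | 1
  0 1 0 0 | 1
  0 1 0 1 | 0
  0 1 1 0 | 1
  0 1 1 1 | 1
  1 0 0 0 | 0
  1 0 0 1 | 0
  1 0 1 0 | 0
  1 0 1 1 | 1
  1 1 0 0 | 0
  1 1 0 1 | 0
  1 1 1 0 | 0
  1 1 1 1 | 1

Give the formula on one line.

  ~d = 1010101010101010
  (~d | c) = 1011101110111011
  ~a = 1111111100000000
  (~a | d) = 1111111101010101
  ((~d | c) & (~a | d)) = 1011101100010001

((~d | c) & (~a | d))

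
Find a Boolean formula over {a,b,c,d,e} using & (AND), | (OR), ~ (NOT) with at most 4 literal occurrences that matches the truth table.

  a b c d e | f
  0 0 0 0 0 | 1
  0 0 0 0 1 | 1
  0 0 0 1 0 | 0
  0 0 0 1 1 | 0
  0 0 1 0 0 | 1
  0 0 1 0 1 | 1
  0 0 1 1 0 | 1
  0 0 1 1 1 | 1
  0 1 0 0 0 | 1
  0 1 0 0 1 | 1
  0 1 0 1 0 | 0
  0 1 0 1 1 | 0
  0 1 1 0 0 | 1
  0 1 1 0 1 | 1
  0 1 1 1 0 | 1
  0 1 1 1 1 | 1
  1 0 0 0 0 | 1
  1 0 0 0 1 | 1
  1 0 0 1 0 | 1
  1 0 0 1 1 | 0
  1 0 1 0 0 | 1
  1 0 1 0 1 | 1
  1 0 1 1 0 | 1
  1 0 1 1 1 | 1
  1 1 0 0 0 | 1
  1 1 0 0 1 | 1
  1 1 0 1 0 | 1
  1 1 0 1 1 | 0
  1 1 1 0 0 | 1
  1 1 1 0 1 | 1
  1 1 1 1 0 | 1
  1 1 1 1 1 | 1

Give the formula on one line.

(~d | (c | (a & ~e)))

  ~d = 11001100110011001100110011001100
  ~e = 10101010101010101010101010101010
  (a & ~e) = 00000000000000001010101010101010
  (c | (a & ~e)) = 00001111000011111010111110101111
  (~d | (c | (a & ~e))) = 11001111110011111110111111101111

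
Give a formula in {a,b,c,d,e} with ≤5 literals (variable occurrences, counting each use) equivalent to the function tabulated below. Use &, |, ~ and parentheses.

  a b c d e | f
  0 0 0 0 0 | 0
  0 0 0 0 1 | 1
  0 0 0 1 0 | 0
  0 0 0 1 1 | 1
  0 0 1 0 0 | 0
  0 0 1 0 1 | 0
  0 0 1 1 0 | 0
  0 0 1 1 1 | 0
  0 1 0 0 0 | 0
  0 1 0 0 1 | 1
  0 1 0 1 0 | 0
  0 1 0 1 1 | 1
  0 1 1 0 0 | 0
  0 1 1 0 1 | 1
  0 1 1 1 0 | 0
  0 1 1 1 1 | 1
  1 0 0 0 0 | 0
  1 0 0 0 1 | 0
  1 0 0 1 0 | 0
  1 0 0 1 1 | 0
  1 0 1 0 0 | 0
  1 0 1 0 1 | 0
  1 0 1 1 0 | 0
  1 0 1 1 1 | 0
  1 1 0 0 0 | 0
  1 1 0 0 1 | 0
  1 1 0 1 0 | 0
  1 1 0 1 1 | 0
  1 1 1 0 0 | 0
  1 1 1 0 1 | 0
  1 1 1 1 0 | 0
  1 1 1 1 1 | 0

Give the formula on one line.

((~c | b) & (~a & e))

  ~c = 11110000111100001111000011110000
  (~c | b) = 11110000111111111111000011111111
  ~a = 11111111111111110000000000000000
  (~a & e) = 01010101010101010000000000000000
  ((~c | b) & (~a & e)) = 01010000010101010000000000000000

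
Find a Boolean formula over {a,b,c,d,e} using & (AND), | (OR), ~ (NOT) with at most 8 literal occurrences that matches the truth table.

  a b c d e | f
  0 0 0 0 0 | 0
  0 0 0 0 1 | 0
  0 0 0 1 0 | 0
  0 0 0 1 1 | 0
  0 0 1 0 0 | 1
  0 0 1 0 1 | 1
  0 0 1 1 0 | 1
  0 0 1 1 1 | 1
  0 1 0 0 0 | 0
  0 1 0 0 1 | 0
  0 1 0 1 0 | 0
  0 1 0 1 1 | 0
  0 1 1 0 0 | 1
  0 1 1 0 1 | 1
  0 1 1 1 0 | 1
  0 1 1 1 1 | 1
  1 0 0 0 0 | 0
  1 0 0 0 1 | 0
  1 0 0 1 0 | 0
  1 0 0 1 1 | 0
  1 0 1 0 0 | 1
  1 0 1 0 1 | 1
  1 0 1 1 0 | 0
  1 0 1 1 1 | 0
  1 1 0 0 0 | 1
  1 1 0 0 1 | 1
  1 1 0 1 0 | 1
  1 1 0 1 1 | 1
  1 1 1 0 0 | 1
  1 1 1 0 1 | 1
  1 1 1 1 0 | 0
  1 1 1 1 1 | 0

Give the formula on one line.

((a & (~c & b)) | ((~a | ~d) & c))

  ~c = 11110000111100001111000011110000
  (~c & b) = 00000000111100000000000011110000
  (a & (~c & b)) = 00000000000000000000000011110000
  ~a = 11111111111111110000000000000000
  ~d = 11001100110011001100110011001100
  (~a | ~d) = 11111111111111111100110011001100
  ((~a | ~d) & c) = 00001111000011110000110000001100
  ((a & (~c & b)) | ((~a | ~d) & c)) = 00001111000011110000110011111100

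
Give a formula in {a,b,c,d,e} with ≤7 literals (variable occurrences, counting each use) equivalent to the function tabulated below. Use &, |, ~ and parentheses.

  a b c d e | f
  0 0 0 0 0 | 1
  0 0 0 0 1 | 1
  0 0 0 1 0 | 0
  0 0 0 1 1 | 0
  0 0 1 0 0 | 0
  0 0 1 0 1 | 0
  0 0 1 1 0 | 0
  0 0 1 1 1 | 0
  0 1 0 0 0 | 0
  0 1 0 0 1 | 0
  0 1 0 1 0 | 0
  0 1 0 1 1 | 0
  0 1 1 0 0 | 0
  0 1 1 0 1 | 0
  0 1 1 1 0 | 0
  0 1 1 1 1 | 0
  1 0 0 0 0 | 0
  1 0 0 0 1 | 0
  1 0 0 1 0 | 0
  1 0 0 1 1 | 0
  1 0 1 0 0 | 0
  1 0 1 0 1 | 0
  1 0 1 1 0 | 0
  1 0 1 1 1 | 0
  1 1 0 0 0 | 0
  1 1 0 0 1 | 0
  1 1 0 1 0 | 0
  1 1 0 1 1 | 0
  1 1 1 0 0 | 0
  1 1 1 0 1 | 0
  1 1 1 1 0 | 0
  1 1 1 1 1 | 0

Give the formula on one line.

  (a & b) = 00000000000000000000000011111111
  ~d = 11001100110011001100110011001100
  ((a & b) | ~d) = 11001100110011001100110011111111
  ~a = 11111111111111110000000000000000
  ~b = 11111111000000001111111100000000
  (~a & ~b) = 11111111000000000000000000000000
  (((a & b) | ~d) & (~a & ~b)) = 11001100000000000000000000000000
  ~c = 11110000111100001111000011110000
  (b | ~c) = 11110000111111111111000011111111
  ((((a & b) | ~d) & (~a & ~b)) & (b | ~c)) = 11000000000000000000000000000000

((((a & b) | ~d) & (~a & ~b)) & (b | ~c))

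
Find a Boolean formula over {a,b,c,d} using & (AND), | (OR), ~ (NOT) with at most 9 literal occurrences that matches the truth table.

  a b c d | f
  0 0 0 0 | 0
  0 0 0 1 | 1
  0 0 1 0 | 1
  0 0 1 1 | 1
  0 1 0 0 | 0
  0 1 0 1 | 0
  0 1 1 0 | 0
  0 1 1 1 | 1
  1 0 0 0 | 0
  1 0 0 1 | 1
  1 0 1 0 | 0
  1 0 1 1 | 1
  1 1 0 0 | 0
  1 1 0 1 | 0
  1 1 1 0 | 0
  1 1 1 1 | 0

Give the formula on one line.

  (c & d) = 0001000100010001
  ~a = 1111111100000000
  (~a & c) = 0011001100000000
  ((c & d) & (~a & c)) = 0001000100000000
  ~b = 1111000011110000
  (((c & d) & (~a & c)) | ~b) = 1111000111110000
  ((~a & c) | d) = 0111011101010101
  ((((c & d) & (~a & c)) | ~b) & ((~a & c) | d)) = 0111000101010000

((((c & d) & (~a & c)) | ~b) & ((~a & c) | d))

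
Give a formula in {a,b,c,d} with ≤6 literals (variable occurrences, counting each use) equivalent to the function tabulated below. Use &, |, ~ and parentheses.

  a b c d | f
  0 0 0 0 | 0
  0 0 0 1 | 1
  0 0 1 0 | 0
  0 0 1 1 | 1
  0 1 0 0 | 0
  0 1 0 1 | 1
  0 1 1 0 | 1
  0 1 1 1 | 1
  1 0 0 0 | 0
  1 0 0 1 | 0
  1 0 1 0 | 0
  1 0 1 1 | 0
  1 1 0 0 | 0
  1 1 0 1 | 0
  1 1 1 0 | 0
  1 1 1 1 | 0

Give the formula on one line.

((d | (c & b)) & ~a)

  (c & b) = 0000001100000011
  (d | (c & b)) = 0101011101010111
  ~a = 1111111100000000
  ((d | (c & b)) & ~a) = 0101011100000000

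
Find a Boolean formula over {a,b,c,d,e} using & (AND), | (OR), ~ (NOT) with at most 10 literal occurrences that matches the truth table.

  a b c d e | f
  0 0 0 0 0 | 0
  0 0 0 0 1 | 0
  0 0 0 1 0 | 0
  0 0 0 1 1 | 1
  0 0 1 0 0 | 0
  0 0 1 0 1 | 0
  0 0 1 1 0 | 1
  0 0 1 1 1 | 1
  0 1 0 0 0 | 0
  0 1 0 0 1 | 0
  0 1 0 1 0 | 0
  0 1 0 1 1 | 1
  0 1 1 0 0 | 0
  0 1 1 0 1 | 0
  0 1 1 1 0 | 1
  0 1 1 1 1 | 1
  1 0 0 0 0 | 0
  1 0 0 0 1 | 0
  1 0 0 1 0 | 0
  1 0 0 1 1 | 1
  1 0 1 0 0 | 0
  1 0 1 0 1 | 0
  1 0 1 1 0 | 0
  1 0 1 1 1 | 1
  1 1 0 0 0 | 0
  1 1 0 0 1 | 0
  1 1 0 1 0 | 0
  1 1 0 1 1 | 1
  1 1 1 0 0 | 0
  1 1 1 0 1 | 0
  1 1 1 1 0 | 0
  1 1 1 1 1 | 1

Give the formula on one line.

((~d | ((~a | ~c) | e)) & (d & (e | c)))

  ~d = 11001100110011001100110011001100
  ~a = 11111111111111110000000000000000
  ~c = 11110000111100001111000011110000
  (~a | ~c) = 11111111111111111111000011110000
  ((~a | ~c) | e) = 11111111111111111111010111110101
  (~d | ((~a | ~c) | e)) = 11111111111111111111110111111101
  (e | c) = 01011111010111110101111101011111
  (d & (e | c)) = 00010011000100110001001100010011
  ((~d | ((~a | ~c) | e)) & (d & (e | c))) = 00010011000100110001000100010001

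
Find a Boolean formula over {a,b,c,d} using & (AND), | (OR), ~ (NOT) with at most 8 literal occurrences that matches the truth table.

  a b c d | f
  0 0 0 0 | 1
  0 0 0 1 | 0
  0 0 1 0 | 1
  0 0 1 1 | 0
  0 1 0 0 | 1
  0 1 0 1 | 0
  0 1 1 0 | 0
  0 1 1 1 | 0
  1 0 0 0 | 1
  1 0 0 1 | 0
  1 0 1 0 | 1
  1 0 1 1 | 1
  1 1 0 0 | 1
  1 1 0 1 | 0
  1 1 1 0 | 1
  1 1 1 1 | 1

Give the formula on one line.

  ~d = 1010101010101010
  ~b = 1111000011110000
  (~d & ~b) = 1010000010100000
  ~c = 1100110011001100
  (~d & ~c) = 1000100010001000
  ((~d & ~b) | (~d & ~c)) = 1010100010101000
  (c & a) = 0000000000110011
  (((~d & ~b) | (~d & ~c)) | (c & a)) = 1010100010111011

(((~d & ~b) | (~d & ~c)) | (c & a))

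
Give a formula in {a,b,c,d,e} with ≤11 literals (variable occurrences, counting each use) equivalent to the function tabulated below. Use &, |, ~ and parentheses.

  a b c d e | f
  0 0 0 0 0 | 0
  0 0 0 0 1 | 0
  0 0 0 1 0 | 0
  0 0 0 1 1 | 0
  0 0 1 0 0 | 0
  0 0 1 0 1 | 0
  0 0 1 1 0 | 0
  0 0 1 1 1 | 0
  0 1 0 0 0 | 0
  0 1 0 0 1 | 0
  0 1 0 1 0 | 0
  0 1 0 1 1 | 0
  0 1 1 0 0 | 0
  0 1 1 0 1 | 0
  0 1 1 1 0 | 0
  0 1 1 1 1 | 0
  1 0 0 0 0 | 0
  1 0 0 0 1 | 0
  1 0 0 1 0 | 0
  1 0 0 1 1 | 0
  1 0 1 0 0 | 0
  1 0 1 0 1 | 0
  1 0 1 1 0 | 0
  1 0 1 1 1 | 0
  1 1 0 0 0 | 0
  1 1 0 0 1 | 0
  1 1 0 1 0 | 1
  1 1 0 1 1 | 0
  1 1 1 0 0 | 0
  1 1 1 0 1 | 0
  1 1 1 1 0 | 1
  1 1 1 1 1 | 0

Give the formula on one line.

((~e & (d | a)) & ((b & d) & ((~b | (a & b)) | e)))

  ~e = 10101010101010101010101010101010
  (d | a) = 00110011001100111111111111111111
  (~e & (d | a)) = 00100010001000101010101010101010
  (b & d) = 00000000001100110000000000110011
  ~b = 11111111000000001111111100000000
  (a & b) = 00000000000000000000000011111111
  (~b | (a & b)) = 11111111000000001111111111111111
  ((~b | (a & b)) | e) = 11111111010101011111111111111111
  ((b & d) & ((~b | (a & b)) | e)) = 00000000000100010000000000110011
  ((~e & (d | a)) & ((b & d) & ((~b | (a & b)) | e))) = 00000000000000000000000000100010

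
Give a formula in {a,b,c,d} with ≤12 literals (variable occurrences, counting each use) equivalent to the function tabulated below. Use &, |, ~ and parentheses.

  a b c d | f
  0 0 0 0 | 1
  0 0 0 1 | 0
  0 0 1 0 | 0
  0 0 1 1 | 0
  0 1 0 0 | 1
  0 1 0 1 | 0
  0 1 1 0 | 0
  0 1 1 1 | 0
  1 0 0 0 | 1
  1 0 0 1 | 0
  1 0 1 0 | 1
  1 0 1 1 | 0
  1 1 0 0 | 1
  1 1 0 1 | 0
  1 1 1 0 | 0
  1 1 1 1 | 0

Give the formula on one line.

(~d & ((~a & ~c) | ((~d & a) & (~d & (~c | (~b | d))))))

  ~d = 1010101010101010
  ~a = 1111111100000000
  ~c = 1100110011001100
  (~a & ~c) = 1100110000000000
  (~d & a) = 0000000010101010
  ~b = 1111000011110000
  (~b | d) = 1111010111110101
  (~c | (~b | d)) = 1111110111111101
  (~d & (~c | (~b | d))) = 1010100010101000
  ((~d & a) & (~d & (~c | (~b | d)))) = 0000000010101000
  ((~a & ~c) | ((~d & a) & (~d & (~c | (~b | d))))) = 1100110010101000
  (~d & ((~a & ~c) | ((~d & a) & (~d & (~c | (~b | d)))))) = 1000100010101000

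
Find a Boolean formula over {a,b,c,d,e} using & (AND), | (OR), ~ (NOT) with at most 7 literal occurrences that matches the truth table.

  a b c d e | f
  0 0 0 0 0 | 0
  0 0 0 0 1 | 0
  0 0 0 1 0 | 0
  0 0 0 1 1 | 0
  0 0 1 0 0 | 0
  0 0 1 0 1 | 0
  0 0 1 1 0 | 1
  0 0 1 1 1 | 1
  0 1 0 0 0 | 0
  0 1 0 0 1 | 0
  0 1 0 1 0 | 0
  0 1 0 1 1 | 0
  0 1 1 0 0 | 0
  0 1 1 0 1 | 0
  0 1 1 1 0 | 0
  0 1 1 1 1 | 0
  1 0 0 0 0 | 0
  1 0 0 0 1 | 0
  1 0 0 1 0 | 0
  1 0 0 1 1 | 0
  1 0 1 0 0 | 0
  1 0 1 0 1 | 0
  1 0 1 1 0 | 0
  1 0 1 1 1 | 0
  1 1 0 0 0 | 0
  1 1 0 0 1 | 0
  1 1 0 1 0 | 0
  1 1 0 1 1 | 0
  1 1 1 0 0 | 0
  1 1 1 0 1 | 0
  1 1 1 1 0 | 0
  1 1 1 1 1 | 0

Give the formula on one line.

((d & (c & ~b)) & ~a)

  ~b = 11111111000000001111111100000000
  (c & ~b) = 00001111000000000000111100000000
  (d & (c & ~b)) = 00000011000000000000001100000000
  ~a = 11111111111111110000000000000000
  ((d & (c & ~b)) & ~a) = 00000011000000000000000000000000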